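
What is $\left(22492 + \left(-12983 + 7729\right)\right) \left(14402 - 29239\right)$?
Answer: $-255760206$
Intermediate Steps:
$\left(22492 + \left(-12983 + 7729\right)\right) \left(14402 - 29239\right) = \left(22492 - 5254\right) \left(-14837\right) = 17238 \left(-14837\right) = -255760206$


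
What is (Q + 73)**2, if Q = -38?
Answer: 1225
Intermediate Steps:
(Q + 73)**2 = (-38 + 73)**2 = 35**2 = 1225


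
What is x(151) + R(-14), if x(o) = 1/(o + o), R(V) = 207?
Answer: 62515/302 ≈ 207.00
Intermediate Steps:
x(o) = 1/(2*o)
x(151) + R(-14) = (½)/151 + 207 = (½)*(1/151) + 207 = 1/302 + 207 = 62515/302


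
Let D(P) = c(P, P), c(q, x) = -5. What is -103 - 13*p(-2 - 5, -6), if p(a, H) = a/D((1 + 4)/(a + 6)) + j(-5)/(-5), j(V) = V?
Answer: -671/5 ≈ -134.20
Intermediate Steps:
D(P) = -5
p(a, H) = 1 - a/5 (p(a, H) = a/(-5) - 5/(-5) = a*(-⅕) - 5*(-⅕) = -a/5 + 1 = 1 - a/5)
-103 - 13*p(-2 - 5, -6) = -103 - 13*(1 - (-2 - 5)/5) = -103 - 13*(1 - ⅕*(-7)) = -103 - 13*(1 + 7/5) = -103 - 13*12/5 = -103 - 156/5 = -671/5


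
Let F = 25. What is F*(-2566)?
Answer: -64150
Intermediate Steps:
F*(-2566) = 25*(-2566) = -64150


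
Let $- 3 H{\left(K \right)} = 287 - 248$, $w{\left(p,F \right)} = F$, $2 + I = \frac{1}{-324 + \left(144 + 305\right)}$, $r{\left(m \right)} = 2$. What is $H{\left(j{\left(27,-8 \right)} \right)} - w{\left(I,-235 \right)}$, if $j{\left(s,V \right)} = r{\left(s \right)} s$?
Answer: $222$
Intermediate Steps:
$j{\left(s,V \right)} = 2 s$
$I = - \frac{249}{125}$ ($I = -2 + \frac{1}{-324 + \left(144 + 305\right)} = -2 + \frac{1}{-324 + 449} = -2 + \frac{1}{125} = - \frac{249}{125} \approx -1.992$)
$H{\left(K \right)} = -13$ ($H{\left(K \right)} = - \frac{287 - 248}{3} = \left(- \frac{1}{3}\right) 39 = -13$)
$H{\left(j{\left(27,-8 \right)} \right)} - w{\left(I,-235 \right)} = -13 - -235 = -13 + 235 = 222$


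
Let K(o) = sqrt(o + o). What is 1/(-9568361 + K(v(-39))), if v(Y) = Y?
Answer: -9568361/91553532226399 - I*sqrt(78)/91553532226399 ≈ -1.0451e-7 - 9.6466e-14*I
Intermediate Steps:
K(o) = sqrt(2)*sqrt(o) (K(o) = sqrt(2*o) = sqrt(2)*sqrt(o))
1/(-9568361 + K(v(-39))) = 1/(-9568361 + sqrt(2)*sqrt(-39)) = 1/(-9568361 + sqrt(2)*(I*sqrt(39))) = 1/(-9568361 + I*sqrt(78))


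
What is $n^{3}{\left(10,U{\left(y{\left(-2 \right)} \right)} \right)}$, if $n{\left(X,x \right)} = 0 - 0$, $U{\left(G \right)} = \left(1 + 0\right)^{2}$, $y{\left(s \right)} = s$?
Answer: $0$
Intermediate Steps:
$U{\left(G \right)} = 1$ ($U{\left(G \right)} = 1^{2} = 1$)
$n{\left(X,x \right)} = 0$ ($n{\left(X,x \right)} = 0 + 0 = 0$)
$n^{3}{\left(10,U{\left(y{\left(-2 \right)} \right)} \right)} = 0^{3} = 0$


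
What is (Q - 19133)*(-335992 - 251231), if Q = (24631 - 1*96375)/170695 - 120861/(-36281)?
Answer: 1419789689558138808/126387455 ≈ 1.1234e+10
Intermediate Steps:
Q = 367906619/126387455 (Q = (24631 - 96375)*(1/170695) - 120861*(-1/36281) = -71744*1/170695 + 120861/36281 = -71744/170695 + 120861/36281 = 367906619/126387455 ≈ 2.9109)
(Q - 19133)*(-335992 - 251231) = (367906619/126387455 - 19133)*(-335992 - 251231) = -2417803269896/126387455*(-587223) = 1419789689558138808/126387455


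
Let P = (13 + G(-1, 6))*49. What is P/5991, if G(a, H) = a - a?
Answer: 637/5991 ≈ 0.10633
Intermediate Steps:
G(a, H) = 0
P = 637 (P = (13 + 0)*49 = 13*49 = 637)
P/5991 = 637/5991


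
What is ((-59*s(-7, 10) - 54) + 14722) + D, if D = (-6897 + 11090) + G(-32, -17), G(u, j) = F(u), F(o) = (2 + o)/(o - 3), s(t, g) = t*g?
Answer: 160943/7 ≈ 22992.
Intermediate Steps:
s(t, g) = g*t
F(o) = (2 + o)/(-3 + o)
G(u, j) = (2 + u)/(-3 + u)
D = 29357/7 (D = (-6897 + 11090) + (2 - 32)/(-3 - 32) = 4193 - 30/(-35) = 4193 - 1/35*(-30) = 4193 + 6/7 = 29357/7 ≈ 4193.9)
((-59*s(-7, 10) - 54) + 14722) + D = ((-590*(-7) - 54) + 14722) + 29357/7 = ((-59*(-70) - 54) + 14722) + 29357/7 = ((4130 - 54) + 14722) + 29357/7 = (4076 + 14722) + 29357/7 = 18798 + 29357/7 = 160943/7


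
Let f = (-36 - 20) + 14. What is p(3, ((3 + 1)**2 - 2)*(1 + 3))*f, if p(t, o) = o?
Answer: -2352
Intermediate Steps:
f = -42 (f = -56 + 14 = -42)
p(3, ((3 + 1)**2 - 2)*(1 + 3))*f = (((3 + 1)**2 - 2)*(1 + 3))*(-42) = ((4**2 - 2)*4)*(-42) = ((16 - 2)*4)*(-42) = (14*4)*(-42) = 56*(-42) = -2352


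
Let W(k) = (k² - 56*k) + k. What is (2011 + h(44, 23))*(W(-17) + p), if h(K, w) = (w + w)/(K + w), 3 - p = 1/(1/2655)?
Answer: -192470124/67 ≈ -2.8727e+6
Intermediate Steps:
p = -2652 (p = 3 - 1/(1/2655) = 3 - 1/1/2655 = 3 - 1*2655 = 3 - 2655 = -2652)
h(K, w) = 2*w/(K + w) (h(K, w) = (2*w)/(K + w) = 2*w/(K + w))
W(k) = k² - 55*k
(2011 + h(44, 23))*(W(-17) + p) = (2011 + 2*23/(44 + 23))*(-17*(-55 - 17) - 2652) = (2011 + 2*23/67)*(-17*(-72) - 2652) = (2011 + 2*23*(1/67))*(1224 - 2652) = (2011 + 46/67)*(-1428) = (134783/67)*(-1428) = -192470124/67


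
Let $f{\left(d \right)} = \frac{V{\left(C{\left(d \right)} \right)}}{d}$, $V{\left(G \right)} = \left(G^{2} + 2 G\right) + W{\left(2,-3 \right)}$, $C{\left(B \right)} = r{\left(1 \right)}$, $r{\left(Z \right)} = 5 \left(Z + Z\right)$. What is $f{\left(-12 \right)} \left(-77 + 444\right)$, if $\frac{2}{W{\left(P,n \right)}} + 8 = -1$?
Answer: $- \frac{197813}{54} \approx -3663.2$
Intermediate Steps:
$W{\left(P,n \right)} = - \frac{2}{9}$ ($W{\left(P,n \right)} = \frac{2}{-8 - 1} = \frac{2}{-9} = 2 \left(- \frac{1}{9}\right) = - \frac{2}{9}$)
$r{\left(Z \right)} = 10 Z$ ($r{\left(Z \right)} = 5 \cdot 2 Z = 10 Z$)
$C{\left(B \right)} = 10$ ($C{\left(B \right)} = 10 \cdot 1 = 10$)
$V{\left(G \right)} = - \frac{2}{9} + G^{2} + 2 G$ ($V{\left(G \right)} = \left(G^{2} + 2 G\right) - \frac{2}{9} = - \frac{2}{9} + G^{2} + 2 G$)
$f{\left(d \right)} = \frac{1078}{9 d}$ ($f{\left(d \right)} = \frac{- \frac{2}{9} + 10^{2} + 2 \cdot 10}{d} = \frac{- \frac{2}{9} + 100 + 20}{d} = \frac{1078}{9 d}$)
$f{\left(-12 \right)} \left(-77 + 444\right) = \frac{1078}{9 \left(-12\right)} \left(-77 + 444\right) = \frac{1078}{9} \left(- \frac{1}{12}\right) 367 = \left(- \frac{539}{54}\right) 367 = - \frac{197813}{54}$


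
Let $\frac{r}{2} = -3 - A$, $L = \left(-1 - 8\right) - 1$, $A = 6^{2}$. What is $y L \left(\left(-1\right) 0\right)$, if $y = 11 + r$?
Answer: $0$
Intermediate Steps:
$A = 36$
$L = -10$ ($L = \left(-1 - 8\right) - 1 = -9 - 1 = -10$)
$r = -78$ ($r = 2 \left(-3 - 36\right) = 2 \left(-39\right) = -78$)
$y = -67$ ($y = 11 - 78 = -67$)
$y L \left(\left(-1\right) 0\right) = \left(-67\right) \left(-10\right) \left(\left(-1\right) 0\right) = 670 \cdot 0 = 0$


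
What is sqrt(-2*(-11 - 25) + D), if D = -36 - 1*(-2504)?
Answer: 2*sqrt(635) ≈ 50.398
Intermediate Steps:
D = 2468 (D = -36 + 2504 = 2468)
sqrt(-2*(-11 - 25) + D) = sqrt(-2*(-11 - 25) + 2468) = sqrt(-2*(-36) + 2468) = sqrt(72 + 2468) = sqrt(2540) = 2*sqrt(635)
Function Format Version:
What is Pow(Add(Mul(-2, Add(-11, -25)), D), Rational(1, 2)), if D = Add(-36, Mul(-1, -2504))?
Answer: Mul(2, Pow(635, Rational(1, 2))) ≈ 50.398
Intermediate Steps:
D = 2468 (D = Add(-36, 2504) = 2468)
Pow(Add(Mul(-2, Add(-11, -25)), D), Rational(1, 2)) = Pow(Add(Mul(-2, Add(-11, -25)), 2468), Rational(1, 2)) = Pow(Add(Mul(-2, -36), 2468), Rational(1, 2)) = Pow(Add(72, 2468), Rational(1, 2)) = Pow(2540, Rational(1, 2)) = Mul(2, Pow(635, Rational(1, 2)))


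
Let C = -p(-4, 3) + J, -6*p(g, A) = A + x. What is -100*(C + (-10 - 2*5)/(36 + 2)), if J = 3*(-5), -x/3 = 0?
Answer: 28550/19 ≈ 1502.6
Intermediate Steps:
x = 0 (x = -3*0 = 0)
J = -15
p(g, A) = -A/6 (p(g, A) = -(A + 0)/6 = -A/6)
C = -29/2 (C = -(-1)*3/6 - 15 = -1*(-½) - 15 = ½ - 15 = -29/2 ≈ -14.500)
-100*(C + (-10 - 2*5)/(36 + 2)) = -100*(-29/2 + (-10 - 2*5)/(36 + 2)) = -100*(-29/2 + (-10 - 10)/38) = -100*(-29/2 - 20*1/38) = -100*(-29/2 - 10/19) = -100*(-571/38) = 28550/19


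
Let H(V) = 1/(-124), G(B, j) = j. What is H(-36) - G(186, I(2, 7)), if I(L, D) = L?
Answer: -249/124 ≈ -2.0081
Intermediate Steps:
H(V) = -1/124
H(-36) - G(186, I(2, 7)) = -1/124 - 1*2 = -1/124 - 2 = -249/124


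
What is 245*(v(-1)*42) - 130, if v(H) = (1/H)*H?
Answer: 10160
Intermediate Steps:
v(H) = 1 (v(H) = H/H = 1)
245*(v(-1)*42) - 130 = 245*(1*42) - 130 = 245*42 - 130 = 10290 - 130 = 10160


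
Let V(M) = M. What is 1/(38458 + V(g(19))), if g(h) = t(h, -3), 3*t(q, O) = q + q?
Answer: 3/115412 ≈ 2.5994e-5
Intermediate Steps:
t(q, O) = 2*q/3 (t(q, O) = (q + q)/3 = (2*q)/3 = 2*q/3)
g(h) = 2*h/3
1/(38458 + V(g(19))) = 1/(38458 + (⅔)*19) = 1/(38458 + 38/3) = 1/(115412/3) = 3/115412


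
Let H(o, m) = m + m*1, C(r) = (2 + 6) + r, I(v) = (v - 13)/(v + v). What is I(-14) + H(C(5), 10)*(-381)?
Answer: -213333/28 ≈ -7619.0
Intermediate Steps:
I(v) = (-13 + v)/(2*v) (I(v) = (-13 + v)/((2*v)) = (-13 + v)*(1/(2*v)) = (-13 + v)/(2*v))
C(r) = 8 + r
H(o, m) = 2*m (H(o, m) = m + m = 2*m)
I(-14) + H(C(5), 10)*(-381) = (½)*(-13 - 14)/(-14) + (2*10)*(-381) = (½)*(-1/14)*(-27) + 20*(-381) = 27/28 - 7620 = -213333/28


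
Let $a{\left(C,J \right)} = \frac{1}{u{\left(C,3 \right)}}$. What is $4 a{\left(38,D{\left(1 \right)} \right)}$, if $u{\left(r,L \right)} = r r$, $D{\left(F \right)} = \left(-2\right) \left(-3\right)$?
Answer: $\frac{1}{361} \approx 0.0027701$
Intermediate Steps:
$D{\left(F \right)} = 6$
$u{\left(r,L \right)} = r^{2}$
$a{\left(C,J \right)} = \frac{1}{C^{2}}$
$4 a{\left(38,D{\left(1 \right)} \right)} = \frac{4}{1444} = 4 \cdot \frac{1}{1444} = \frac{1}{361}$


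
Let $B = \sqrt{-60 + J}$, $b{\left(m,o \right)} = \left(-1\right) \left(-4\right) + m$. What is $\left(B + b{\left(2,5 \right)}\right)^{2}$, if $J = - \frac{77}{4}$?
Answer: $\frac{\left(12 + i \sqrt{317}\right)^{2}}{4} \approx -43.25 + 106.83 i$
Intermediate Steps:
$J = - \frac{77}{4}$ ($J = \left(-77\right) \frac{1}{4} = - \frac{77}{4} \approx -19.25$)
$b{\left(m,o \right)} = 4 + m$
$B = \frac{i \sqrt{317}}{2}$ ($B = \sqrt{-60 - \frac{77}{4}} = \sqrt{- \frac{317}{4}} = \frac{i \sqrt{317}}{2} \approx 8.9023 i$)
$\left(B + b{\left(2,5 \right)}\right)^{2} = \left(\frac{i \sqrt{317}}{2} + \left(4 + 2\right)\right)^{2} = \left(\frac{i \sqrt{317}}{2} + 6\right)^{2} = \left(6 + \frac{i \sqrt{317}}{2}\right)^{2}$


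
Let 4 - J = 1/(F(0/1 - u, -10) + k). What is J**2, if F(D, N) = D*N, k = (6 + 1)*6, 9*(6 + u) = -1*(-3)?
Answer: 32041/1936 ≈ 16.550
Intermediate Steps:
u = -17/3 (u = -6 + (-1*(-3))/9 = -6 + (1/9)*3 = -6 + 1/3 = -17/3 ≈ -5.6667)
k = 42 (k = 7*6 = 42)
J = 179/44 (J = 4 - 1/((0/1 - 1*(-17/3))*(-10) + 42) = 4 - 1/((0*1 + 17/3)*(-10) + 42) = 4 - 1/((0 + 17/3)*(-10) + 42) = 4 - 1/((17/3)*(-10) + 42) = 4 - 1/(-170/3 + 42) = 4 - 1/(-44/3) = 4 - 1*(-3/44) = 4 + 3/44 = 179/44 ≈ 4.0682)
J**2 = (179/44)**2 = 32041/1936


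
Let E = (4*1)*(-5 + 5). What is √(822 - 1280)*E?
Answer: 0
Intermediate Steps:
E = 0 (E = 4*0 = 0)
√(822 - 1280)*E = √(822 - 1280)*0 = √(-458)*0 = (I*√458)*0 = 0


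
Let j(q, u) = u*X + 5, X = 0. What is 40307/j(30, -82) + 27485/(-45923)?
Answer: 1850880936/229615 ≈ 8060.8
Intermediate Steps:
j(q, u) = 5 (j(q, u) = u*0 + 5 = 0 + 5 = 5)
40307/j(30, -82) + 27485/(-45923) = 40307/5 + 27485/(-45923) = 40307*(⅕) + 27485*(-1/45923) = 40307/5 - 27485/45923 = 1850880936/229615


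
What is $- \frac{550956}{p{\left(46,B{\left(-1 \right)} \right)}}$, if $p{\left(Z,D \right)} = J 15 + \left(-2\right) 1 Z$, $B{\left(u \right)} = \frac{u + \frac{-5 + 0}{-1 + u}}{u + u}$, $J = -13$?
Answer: $\frac{78708}{41} \approx 1919.7$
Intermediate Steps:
$B{\left(u \right)} = \frac{u - \frac{5}{-1 + u}}{2 u}$
$p{\left(Z,D \right)} = -195 - 2 Z$ ($p{\left(Z,D \right)} = \left(-13\right) 15 + \left(-2\right) 1 Z = -195 - 2 Z$)
$- \frac{550956}{p{\left(46,B{\left(-1 \right)} \right)}} = - \frac{550956}{-195 - 92} = - \frac{550956}{-287} = \left(-550956\right) \left(- \frac{1}{287}\right) = \frac{78708}{41}$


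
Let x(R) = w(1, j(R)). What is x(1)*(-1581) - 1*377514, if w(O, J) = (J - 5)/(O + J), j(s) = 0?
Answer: -369609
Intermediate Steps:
w(O, J) = (-5 + J)/(J + O)
x(R) = -5 (x(R) = (-5 + 0)/(0 + 1) = -5/1 = 1*(-5) = -5)
x(1)*(-1581) - 1*377514 = -5*(-1581) - 1*377514 = 7905 - 377514 = -369609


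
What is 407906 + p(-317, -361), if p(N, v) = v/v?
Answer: 407907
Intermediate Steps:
p(N, v) = 1
407906 + p(-317, -361) = 407906 + 1 = 407907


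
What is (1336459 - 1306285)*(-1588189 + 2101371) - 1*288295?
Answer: 15484465373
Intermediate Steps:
(1336459 - 1306285)*(-1588189 + 2101371) - 1*288295 = 30174*513182 - 288295 = 15484753668 - 288295 = 15484465373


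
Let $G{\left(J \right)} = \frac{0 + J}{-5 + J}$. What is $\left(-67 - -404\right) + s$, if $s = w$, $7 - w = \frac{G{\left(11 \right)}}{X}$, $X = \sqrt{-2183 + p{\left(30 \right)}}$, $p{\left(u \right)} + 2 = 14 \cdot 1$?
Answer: $344 + \frac{11 i \sqrt{2171}}{13026} \approx 344.0 + 0.039347 i$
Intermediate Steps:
$p{\left(u \right)} = 12$ ($p{\left(u \right)} = -2 + 14 \cdot 1 = -2 + 14 = 12$)
$X = i \sqrt{2171}$ ($X = \sqrt{-2183 + 12} = \sqrt{-2171} = i \sqrt{2171} \approx 46.594 i$)
$G{\left(J \right)} = \frac{J}{-5 + J}$
$w = 7 + \frac{11 i \sqrt{2171}}{13026}$ ($w = 7 - \frac{11 \frac{1}{-5 + 11}}{i \sqrt{2171}} = 7 - \frac{11}{6} \left(- \frac{i \sqrt{2171}}{2171}\right) = 7 - 11 \cdot \frac{1}{6} \left(- \frac{i \sqrt{2171}}{2171}\right) = 7 - \frac{11 \left(- \frac{i \sqrt{2171}}{2171}\right)}{6} = 7 - - \frac{11 i \sqrt{2171}}{13026} = 7 + \frac{11 i \sqrt{2171}}{13026} \approx 7.0 + 0.039347 i$)
$s = 7 + \frac{11 i \sqrt{2171}}{13026} \approx 7.0 + 0.039347 i$
$\left(-67 - -404\right) + s = \left(-67 - -404\right) + \left(7 + \frac{11 i \sqrt{2171}}{13026}\right) = \left(-67 + 404\right) + \left(7 + \frac{11 i \sqrt{2171}}{13026}\right) = 337 + \left(7 + \frac{11 i \sqrt{2171}}{13026}\right) = 344 + \frac{11 i \sqrt{2171}}{13026}$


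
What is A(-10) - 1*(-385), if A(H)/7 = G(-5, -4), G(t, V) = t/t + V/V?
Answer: 399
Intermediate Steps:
G(t, V) = 2 (G(t, V) = 1 + 1 = 2)
A(H) = 14 (A(H) = 7*2 = 14)
A(-10) - 1*(-385) = 14 - 1*(-385) = 14 + 385 = 399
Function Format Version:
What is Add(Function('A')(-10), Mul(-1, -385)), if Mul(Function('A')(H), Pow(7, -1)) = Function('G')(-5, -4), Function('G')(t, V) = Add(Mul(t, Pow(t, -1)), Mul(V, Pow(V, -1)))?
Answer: 399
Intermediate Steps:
Function('G')(t, V) = 2 (Function('G')(t, V) = Add(1, 1) = 2)
Function('A')(H) = 14 (Function('A')(H) = Mul(7, 2) = 14)
Add(Function('A')(-10), Mul(-1, -385)) = Add(14, Mul(-1, -385)) = Add(14, 385) = 399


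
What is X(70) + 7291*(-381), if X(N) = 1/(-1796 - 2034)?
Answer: -10639245931/3830 ≈ -2.7779e+6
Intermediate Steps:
X(N) = -1/3830 (X(N) = 1/(-3830) = -1/3830)
X(70) + 7291*(-381) = -1/3830 + 7291*(-381) = -1/3830 - 2777871 = -10639245931/3830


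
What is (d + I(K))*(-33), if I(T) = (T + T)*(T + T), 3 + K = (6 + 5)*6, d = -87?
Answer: -521037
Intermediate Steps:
K = 63 (K = -3 + (6 + 5)*6 = -3 + 11*6 = -3 + 66 = 63)
I(T) = 4*T² (I(T) = (2*T)*(2*T) = 4*T²)
(d + I(K))*(-33) = (-87 + 4*63²)*(-33) = (-87 + 4*3969)*(-33) = (-87 + 15876)*(-33) = 15789*(-33) = -521037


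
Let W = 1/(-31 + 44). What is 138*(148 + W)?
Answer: 265650/13 ≈ 20435.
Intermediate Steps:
W = 1/13 ≈ 0.076923
138*(148 + W) = 138*(148 + 1/13) = 138*(1925/13) = 265650/13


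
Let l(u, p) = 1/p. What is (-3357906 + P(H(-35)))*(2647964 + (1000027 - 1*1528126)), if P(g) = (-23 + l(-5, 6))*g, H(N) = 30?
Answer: -7119759510215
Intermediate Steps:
P(g) = -137*g/6 (P(g) = (-23 + 1/6)*g = (-23 + ⅙)*g = -137*g/6)
(-3357906 + P(H(-35)))*(2647964 + (1000027 - 1*1528126)) = (-3357906 - 137/6*30)*(2647964 + (1000027 - 1*1528126)) = (-3357906 - 685)*(2647964 + (1000027 - 1528126)) = -3358591*(2647964 - 528099) = -3358591*2119865 = -7119759510215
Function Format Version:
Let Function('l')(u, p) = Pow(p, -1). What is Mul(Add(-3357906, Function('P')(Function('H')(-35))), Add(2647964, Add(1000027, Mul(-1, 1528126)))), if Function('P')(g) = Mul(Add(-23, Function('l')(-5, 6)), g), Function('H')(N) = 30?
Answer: -7119759510215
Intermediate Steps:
Function('P')(g) = Mul(Rational(-137, 6), g) (Function('P')(g) = Mul(Add(-23, Pow(6, -1)), g) = Mul(Add(-23, Rational(1, 6)), g) = Mul(Rational(-137, 6), g))
Mul(Add(-3357906, Function('P')(Function('H')(-35))), Add(2647964, Add(1000027, Mul(-1, 1528126)))) = Mul(Add(-3357906, Mul(Rational(-137, 6), 30)), Add(2647964, Add(1000027, Mul(-1, 1528126)))) = Mul(Add(-3357906, -685), Add(2647964, Add(1000027, -1528126))) = Mul(-3358591, Add(2647964, -528099)) = Mul(-3358591, 2119865) = -7119759510215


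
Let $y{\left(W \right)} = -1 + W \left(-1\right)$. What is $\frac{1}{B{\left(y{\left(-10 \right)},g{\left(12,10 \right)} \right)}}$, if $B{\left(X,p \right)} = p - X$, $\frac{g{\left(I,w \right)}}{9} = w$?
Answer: $\frac{1}{81} \approx 0.012346$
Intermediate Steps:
$y{\left(W \right)} = -1 - W$
$g{\left(I,w \right)} = 9 w$
$\frac{1}{B{\left(y{\left(-10 \right)},g{\left(12,10 \right)} \right)}} = \frac{1}{9 \cdot 10 - \left(-1 - -10\right)} = \frac{1}{90 - \left(-1 + 10\right)} = \frac{1}{90 - 9} = \frac{1}{81}$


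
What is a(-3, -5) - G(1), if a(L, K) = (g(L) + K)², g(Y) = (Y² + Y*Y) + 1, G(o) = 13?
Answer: 183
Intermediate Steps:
g(Y) = 1 + 2*Y² (g(Y) = (Y² + Y²) + 1 = 2*Y² + 1 = 1 + 2*Y²)
a(L, K) = (1 + K + 2*L²)² (a(L, K) = ((1 + 2*L²) + K)² = (1 + K + 2*L²)²)
a(-3, -5) - G(1) = (1 - 5 + 2*(-3)²)² - 1*13 = (1 - 5 + 2*9)² - 13 = (1 - 5 + 18)² - 13 = 14² - 13 = 196 - 13 = 183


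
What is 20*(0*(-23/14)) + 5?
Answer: 5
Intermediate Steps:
20*(0*(-23/14)) + 5 = 20*0 + 5 = 0 + 5 = 5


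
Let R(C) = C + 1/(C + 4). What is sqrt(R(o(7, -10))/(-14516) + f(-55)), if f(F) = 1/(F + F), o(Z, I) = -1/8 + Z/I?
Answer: I*sqrt(372402206950510)/202788520 ≈ 0.095162*I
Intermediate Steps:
o(Z, I) = -1/8 + Z/I (o(Z, I) = -1*1/8 + Z/I = -1/8 + Z/I)
f(F) = 1/(2*F)
R(C) = C + 1/(4 + C)
sqrt(R(o(7, -10))/(-14516) + f(-55)) = sqrt(((1 + ((7 - 1/8*(-10))/(-10))**2 + 4*((7 - 1/8*(-10))/(-10)))/(4 + (7 - 1/8*(-10))/(-10)))/(-14516) + (1/2)/(-55)) = sqrt(((1 + (-(7 + 5/4)/10)**2 + 4*(-(7 + 5/4)/10))/(4 - (7 + 5/4)/10))*(-1/14516) + (1/2)*(-1/55)) = sqrt(((1 + (-1/10*33/4)**2 + 4*(-1/10*33/4))/(4 - 1/10*33/4))*(-1/14516) - 1/110) = sqrt(((1 + (-33/40)**2 + 4*(-33/40))/(4 - 33/40))*(-1/14516) - 1/110) = sqrt(((1 + 1089/1600 - 33/10)/(127/40))*(-1/14516) - 1/110) = sqrt(((40/127)*(-2591/1600))*(-1/14516) - 1/110) = sqrt(-2591/5080*(-1/14516) - 1/110) = sqrt(2591/73741280 - 1/110) = sqrt(-7345627/811154080) = I*sqrt(372402206950510)/202788520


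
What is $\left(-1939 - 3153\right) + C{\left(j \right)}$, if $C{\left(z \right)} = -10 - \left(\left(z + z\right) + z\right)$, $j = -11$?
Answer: $-5069$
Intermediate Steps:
$C{\left(z \right)} = -10 - 3 z$ ($C{\left(z \right)} = -10 - \left(2 z + z\right) = -10 - 3 z$)
$\left(-1939 - 3153\right) + C{\left(j \right)} = \left(-1939 - 3153\right) - -23 = -5092 + \left(-10 + 33\right) = -5092 + 23 = -5069$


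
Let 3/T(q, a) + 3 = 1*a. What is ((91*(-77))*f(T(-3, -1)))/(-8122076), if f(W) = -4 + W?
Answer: -133133/32488304 ≈ -0.0040979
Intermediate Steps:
T(q, a) = 3/(-3 + a) (T(q, a) = 3/(-3 + 1*a) = 3/(-3 + a))
((91*(-77))*f(T(-3, -1)))/(-8122076) = ((91*(-77))*(-4 + 3/(-3 - 1)))/(-8122076) = -7007*(-4 + 3/(-4))*(-1/8122076) = -7007*(-4 + 3*(-1/4))*(-1/8122076) = -7007*(-4 - 3/4)*(-1/8122076) = -7007*(-19/4)*(-1/8122076) = (133133/4)*(-1/8122076) = -133133/32488304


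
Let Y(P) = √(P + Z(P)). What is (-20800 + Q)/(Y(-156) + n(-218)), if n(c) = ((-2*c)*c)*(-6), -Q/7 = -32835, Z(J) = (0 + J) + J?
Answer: 9934654580/27102366951 - 209045*I*√13/54204733902 ≈ 0.36656 - 1.3905e-5*I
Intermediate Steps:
Z(J) = 2*J (Z(J) = J + J = 2*J)
Y(P) = √3*√P (Y(P) = √(P + 2*P) = √(3*P) = √3*√P)
Q = 229845 (Q = -7*(-32835) = 229845)
n(c) = 12*c² (n(c) = -2*c²*(-6) = 12*c²)
(-20800 + Q)/(Y(-156) + n(-218)) = (-20800 + 229845)/(√3*√(-156) + 12*(-218)²) = 209045/(√3*(2*I*√39) + 12*47524) = 209045/(6*I*√13 + 570288) = 209045/(570288 + 6*I*√13)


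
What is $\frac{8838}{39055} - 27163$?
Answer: $- \frac{1060842127}{39055} \approx -27163.0$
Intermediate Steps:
$\frac{8838}{39055} - 27163 = - \frac{1060842127}{39055}$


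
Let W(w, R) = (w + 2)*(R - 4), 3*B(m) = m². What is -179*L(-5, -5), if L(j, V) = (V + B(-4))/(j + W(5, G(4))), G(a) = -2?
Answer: 179/141 ≈ 1.2695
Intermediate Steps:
B(m) = m²/3
W(w, R) = (-4 + R)*(2 + w) (W(w, R) = (2 + w)*(-4 + R) = (-4 + R)*(2 + w))
L(j, V) = (16/3 + V)/(-42 + j) (L(j, V) = (V + (⅓)*(-4)²)/(j + (-8 - 4*5 + 2*(-2) - 2*5)) = (V + (⅓)*16)/(j + (-8 - 20 - 4 - 10)) = (V + 16/3)/(j - 42) = (16/3 + V)/(-42 + j))
-179*L(-5, -5) = -179*(16/3 - 5)/(-42 - 5) = -179/((-47)*3) = -(-179)/(47*3) = -179*(-1/141) = 179/141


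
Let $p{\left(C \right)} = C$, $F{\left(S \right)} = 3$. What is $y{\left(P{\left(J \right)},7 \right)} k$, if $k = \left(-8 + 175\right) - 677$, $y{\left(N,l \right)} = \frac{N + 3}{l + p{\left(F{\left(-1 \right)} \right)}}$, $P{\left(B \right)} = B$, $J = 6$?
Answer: $-459$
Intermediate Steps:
$y{\left(N,l \right)} = \frac{3 + N}{3 + l}$ ($y{\left(N,l \right)} = \frac{N + 3}{l + 3} = \frac{3 + N}{3 + l}$)
$k = -510$ ($k = 167 - 677 = -510$)
$y{\left(P{\left(J \right)},7 \right)} k = \frac{3 + 6}{3 + 7} \left(-510\right) = \frac{1}{10} \cdot 9 \left(-510\right) = \frac{9}{10} \left(-510\right) = -459$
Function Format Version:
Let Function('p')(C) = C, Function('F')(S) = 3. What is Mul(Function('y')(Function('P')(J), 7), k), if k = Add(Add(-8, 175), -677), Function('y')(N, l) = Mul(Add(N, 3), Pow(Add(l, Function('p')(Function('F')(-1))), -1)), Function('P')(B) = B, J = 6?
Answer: -459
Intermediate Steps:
Function('y')(N, l) = Mul(Pow(Add(3, l), -1), Add(3, N)) (Function('y')(N, l) = Mul(Add(N, 3), Pow(Add(l, 3), -1)) = Mul(Add(3, N), Pow(Add(3, l), -1)) = Mul(Pow(Add(3, l), -1), Add(3, N)))
k = -510 (k = Add(167, -677) = -510)
Mul(Function('y')(Function('P')(J), 7), k) = Mul(Mul(Pow(Add(3, 7), -1), Add(3, 6)), -510) = Mul(Mul(Pow(10, -1), 9), -510) = Mul(Mul(Rational(1, 10), 9), -510) = Mul(Rational(9, 10), -510) = -459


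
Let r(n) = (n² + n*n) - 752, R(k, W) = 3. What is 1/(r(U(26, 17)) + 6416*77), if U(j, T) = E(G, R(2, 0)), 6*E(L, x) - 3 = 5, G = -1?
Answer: 9/4439552 ≈ 2.0272e-6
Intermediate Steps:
E(L, x) = 4/3 (E(L, x) = ½ + (⅙)*5 = ½ + ⅚ = 4/3)
U(j, T) = 4/3
r(n) = -752 + 2*n² (r(n) = (n² + n²) - 752 = 2*n² - 752 = -752 + 2*n²)
1/(r(U(26, 17)) + 6416*77) = 1/((-752 + 2*(4/3)²) + 6416*77) = 1/((-752 + 2*(16/9)) + 494032) = 1/((-752 + 32/9) + 494032) = 1/(-6736/9 + 494032) = 1/(4439552/9) = 9/4439552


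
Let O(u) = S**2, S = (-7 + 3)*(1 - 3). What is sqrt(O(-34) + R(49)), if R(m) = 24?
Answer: 2*sqrt(22) ≈ 9.3808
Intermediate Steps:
S = 8 (S = -4*(-2) = 8)
O(u) = 64 (O(u) = 8**2 = 64)
sqrt(O(-34) + R(49)) = sqrt(64 + 24) = sqrt(88) = 2*sqrt(22)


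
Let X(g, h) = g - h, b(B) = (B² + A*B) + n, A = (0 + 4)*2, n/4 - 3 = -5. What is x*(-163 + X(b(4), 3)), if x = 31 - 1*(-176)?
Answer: -26082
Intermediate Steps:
n = -8 (n = 12 + 4*(-5) = 12 - 20 = -8)
A = 8 (A = 4*2 = 8)
b(B) = -8 + B² + 8*B (b(B) = (B² + 8*B) - 8 = -8 + B² + 8*B)
x = 207 (x = 31 + 176 = 207)
x*(-163 + X(b(4), 3)) = 207*(-163 + ((-8 + 4² + 8*4) - 1*3)) = 207*(-163 + ((-8 + 16 + 32) - 3)) = 207*(-163 + (40 - 3)) = 207*(-163 + 37) = 207*(-126) = -26082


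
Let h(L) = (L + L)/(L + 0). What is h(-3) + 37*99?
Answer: 3665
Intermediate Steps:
h(L) = 2 (h(L) = (2*L)/L = 2)
h(-3) + 37*99 = 2 + 37*99 = 2 + 3663 = 3665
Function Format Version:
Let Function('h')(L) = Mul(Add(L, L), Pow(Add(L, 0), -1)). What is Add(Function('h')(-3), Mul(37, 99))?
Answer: 3665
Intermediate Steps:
Function('h')(L) = 2 (Function('h')(L) = Mul(Mul(2, L), Pow(L, -1)) = 2)
Add(Function('h')(-3), Mul(37, 99)) = Add(2, Mul(37, 99)) = Add(2, 3663) = 3665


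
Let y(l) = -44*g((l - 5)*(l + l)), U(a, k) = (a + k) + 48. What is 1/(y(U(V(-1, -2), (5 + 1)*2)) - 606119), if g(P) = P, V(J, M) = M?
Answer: -1/876631 ≈ -1.1407e-6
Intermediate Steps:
U(a, k) = 48 + a + k
y(l) = -88*l*(-5 + l) (y(l) = -44*(l - 5)*(l + l) = -44*(-5 + l)*2*l = -88*l*(-5 + l))
1/(y(U(V(-1, -2), (5 + 1)*2)) - 606119) = 1/(88*(48 - 2 + (5 + 1)*2)*(5 - (48 - 2 + (5 + 1)*2)) - 606119) = 1/(88*(48 - 2 + 6*2)*(5 - (48 - 2 + 6*2)) - 606119) = 1/(88*(48 - 2 + 12)*(5 - (48 - 2 + 12)) - 606119) = 1/(88*58*(5 - 1*58) - 606119) = 1/(88*58*(5 - 58) - 606119) = 1/(88*58*(-53) - 606119) = 1/(-270512 - 606119) = 1/(-876631) = -1/876631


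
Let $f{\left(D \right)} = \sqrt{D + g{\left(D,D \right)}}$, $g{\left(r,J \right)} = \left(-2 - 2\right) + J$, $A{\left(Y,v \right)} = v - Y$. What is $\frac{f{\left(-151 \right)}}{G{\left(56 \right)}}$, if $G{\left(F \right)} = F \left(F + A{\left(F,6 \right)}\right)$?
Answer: $\frac{i \sqrt{34}}{112} \approx 0.052062 i$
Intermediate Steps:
$g{\left(r,J \right)} = -4 + J$
$f{\left(D \right)} = \sqrt{-4 + 2 D}$ ($f{\left(D \right)} = \sqrt{D + \left(-4 + D\right)} = \sqrt{-4 + 2 D}$)
$G{\left(F \right)} = 6 F$ ($G{\left(F \right)} = F \left(F - \left(-6 + F\right)\right) = F 6 = 6 F$)
$\frac{f{\left(-151 \right)}}{G{\left(56 \right)}} = \frac{\sqrt{-4 + 2 \left(-151\right)}}{6 \cdot 56} = \frac{\sqrt{-4 - 302}}{336} = \sqrt{-306} \cdot \frac{1}{336} = 3 i \sqrt{34} \cdot \frac{1}{336} = \frac{i \sqrt{34}}{112}$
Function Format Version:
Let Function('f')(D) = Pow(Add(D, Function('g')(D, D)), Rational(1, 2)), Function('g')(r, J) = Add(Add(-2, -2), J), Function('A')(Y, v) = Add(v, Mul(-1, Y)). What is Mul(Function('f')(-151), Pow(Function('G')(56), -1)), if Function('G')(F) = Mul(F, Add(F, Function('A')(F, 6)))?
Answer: Mul(Rational(1, 112), I, Pow(34, Rational(1, 2))) ≈ Mul(0.052062, I)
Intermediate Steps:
Function('g')(r, J) = Add(-4, J)
Function('f')(D) = Pow(Add(-4, Mul(2, D)), Rational(1, 2)) (Function('f')(D) = Pow(Add(D, Add(-4, D)), Rational(1, 2)) = Pow(Add(-4, Mul(2, D)), Rational(1, 2)))
Function('G')(F) = Mul(6, F) (Function('G')(F) = Mul(F, Add(F, Add(6, Mul(-1, F)))) = Mul(F, 6) = Mul(6, F))
Mul(Function('f')(-151), Pow(Function('G')(56), -1)) = Mul(Pow(Add(-4, Mul(2, -151)), Rational(1, 2)), Pow(Mul(6, 56), -1)) = Mul(Pow(Add(-4, -302), Rational(1, 2)), Pow(336, -1)) = Mul(Pow(-306, Rational(1, 2)), Rational(1, 336)) = Mul(Mul(3, I, Pow(34, Rational(1, 2))), Rational(1, 336)) = Mul(Rational(1, 112), I, Pow(34, Rational(1, 2)))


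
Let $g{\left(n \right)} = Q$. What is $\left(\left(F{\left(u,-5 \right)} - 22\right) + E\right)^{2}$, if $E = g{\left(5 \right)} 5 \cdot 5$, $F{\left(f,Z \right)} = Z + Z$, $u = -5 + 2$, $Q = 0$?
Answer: $1024$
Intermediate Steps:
$u = -3$
$g{\left(n \right)} = 0$
$F{\left(f,Z \right)} = 2 Z$
$E = 0$ ($E = 0 \cdot 5 \cdot 5 = 0 \cdot 5 = 0$)
$\left(\left(F{\left(u,-5 \right)} - 22\right) + E\right)^{2} = \left(\left(2 \left(-5\right) - 22\right) + 0\right)^{2} = \left(\left(-10 - 22\right) + 0\right)^{2} = \left(-32 + 0\right)^{2} = \left(-32\right)^{2} = 1024$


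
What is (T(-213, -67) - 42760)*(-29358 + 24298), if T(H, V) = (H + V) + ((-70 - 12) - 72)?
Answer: 218561640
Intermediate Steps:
T(H, V) = -154 + H + V (T(H, V) = (H + V) + (-82 - 72) = (H + V) - 154 = -154 + H + V)
(T(-213, -67) - 42760)*(-29358 + 24298) = ((-154 - 213 - 67) - 42760)*(-29358 + 24298) = (-434 - 42760)*(-5060) = -43194*(-5060) = 218561640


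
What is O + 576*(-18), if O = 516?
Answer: -9852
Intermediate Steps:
O + 576*(-18) = 516 + 576*(-18) = 516 - 10368 = -9852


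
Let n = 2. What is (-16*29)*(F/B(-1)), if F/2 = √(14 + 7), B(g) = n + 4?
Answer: -464*√21/3 ≈ -708.77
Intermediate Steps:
B(g) = 6 (B(g) = 2 + 4 = 6)
F = 2*√21 (F = 2*√(14 + 7) = 2*√21 ≈ 9.1651)
(-16*29)*(F/B(-1)) = (-16*29)*((2*√21)/6) = -464*2*√21/6 = -464*√21/3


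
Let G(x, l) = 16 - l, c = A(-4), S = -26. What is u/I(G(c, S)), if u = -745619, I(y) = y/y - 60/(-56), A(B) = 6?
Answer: -359954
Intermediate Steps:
c = 6
I(y) = 29/14 (I(y) = 1 - 60*(-1/56) = 1 + 15/14 = 29/14)
u/I(G(c, S)) = -745619/29/14 = -745619*14/29 = -359954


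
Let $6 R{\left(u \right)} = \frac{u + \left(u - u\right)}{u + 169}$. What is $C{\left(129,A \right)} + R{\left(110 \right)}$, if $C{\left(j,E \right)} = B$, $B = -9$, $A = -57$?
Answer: $- \frac{7478}{837} \approx -8.9343$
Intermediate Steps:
$C{\left(j,E \right)} = -9$
$R{\left(u \right)} = \frac{u}{6 \left(169 + u\right)}$ ($R{\left(u \right)} = \frac{\left(u + \left(u - u\right)\right) \frac{1}{u + 169}}{6} = \frac{\left(u + 0\right) \frac{1}{169 + u}}{6} = \frac{u \frac{1}{169 + u}}{6} = \frac{u}{6 \left(169 + u\right)}$)
$C{\left(129,A \right)} + R{\left(110 \right)} = -9 + \frac{1}{6} \cdot 110 \frac{1}{169 + 110} = -9 + \frac{1}{6} \cdot 110 \cdot \frac{1}{279} = -9 + \frac{55}{837} = - \frac{7478}{837}$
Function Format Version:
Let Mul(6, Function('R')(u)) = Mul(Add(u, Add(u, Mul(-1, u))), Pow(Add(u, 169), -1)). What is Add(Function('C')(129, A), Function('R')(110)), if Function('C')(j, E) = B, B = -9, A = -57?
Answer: Rational(-7478, 837) ≈ -8.9343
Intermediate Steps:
Function('C')(j, E) = -9
Function('R')(u) = Mul(Rational(1, 6), u, Pow(Add(169, u), -1)) (Function('R')(u) = Mul(Rational(1, 6), Mul(Add(u, Add(u, Mul(-1, u))), Pow(Add(u, 169), -1))) = Mul(Rational(1, 6), Mul(Add(u, 0), Pow(Add(169, u), -1))) = Mul(Rational(1, 6), Mul(u, Pow(Add(169, u), -1))) = Mul(Rational(1, 6), u, Pow(Add(169, u), -1)))
Add(Function('C')(129, A), Function('R')(110)) = Add(-9, Mul(Rational(1, 6), 110, Pow(Add(169, 110), -1))) = Add(-9, Mul(Rational(1, 6), 110, Pow(279, -1))) = Add(-9, Mul(Rational(1, 6), 110, Rational(1, 279))) = Add(-9, Rational(55, 837)) = Rational(-7478, 837)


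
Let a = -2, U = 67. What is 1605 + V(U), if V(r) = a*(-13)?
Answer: 1631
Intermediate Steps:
V(r) = 26 (V(r) = -2*(-13) = 26)
1605 + V(U) = 1605 + 26 = 1631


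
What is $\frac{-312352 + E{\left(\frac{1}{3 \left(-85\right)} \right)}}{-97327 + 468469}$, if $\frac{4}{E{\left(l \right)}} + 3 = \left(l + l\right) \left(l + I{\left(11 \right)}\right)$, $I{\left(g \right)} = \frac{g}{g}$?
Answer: $- \frac{30545500658}{36294532893} \approx -0.8416$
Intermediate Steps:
$I{\left(g \right)} = 1$
$E{\left(l \right)} = \frac{4}{-3 + 2 l \left(1 + l\right)}$ ($E{\left(l \right)} = \frac{4}{-3 + \left(l + l\right) \left(l + 1\right)} = \frac{4}{-3 + 2 l \left(1 + l\right)}$)
$\frac{-312352 + E{\left(\frac{1}{3 \left(-85\right)} \right)}}{-97327 + 468469} = \frac{-312352 + \frac{4}{-3 + \frac{2}{3 \left(-85\right)} + 2 \left(\frac{1}{3 \left(-85\right)}\right)^{2}}}{-97327 + 468469} = \frac{-312352 + \frac{4}{-3 + \frac{2}{-255} + 2 \left(\frac{1}{-255}\right)^{2}}}{371142} = \left(-312352 + \frac{4}{-3 + 2 \left(- \frac{1}{255}\right) + 2 \left(- \frac{1}{255}\right)^{2}}\right) \frac{1}{371142} = \left(-312352 + \frac{4}{-3 - \frac{2}{255} + 2 \cdot \frac{1}{65025}}\right) \frac{1}{371142} = \left(-312352 + \frac{4}{-3 - \frac{2}{255} + \frac{2}{65025}}\right) \frac{1}{371142} = \left(-312352 + \frac{4}{- \frac{195583}{65025}}\right) \frac{1}{371142} = \left(-312352 + 4 \left(- \frac{65025}{195583}\right)\right) \frac{1}{371142} = \left(-312352 - \frac{260100}{195583}\right) \frac{1}{371142} = \left(- \frac{61091001316}{195583}\right) \frac{1}{371142} = - \frac{30545500658}{36294532893}$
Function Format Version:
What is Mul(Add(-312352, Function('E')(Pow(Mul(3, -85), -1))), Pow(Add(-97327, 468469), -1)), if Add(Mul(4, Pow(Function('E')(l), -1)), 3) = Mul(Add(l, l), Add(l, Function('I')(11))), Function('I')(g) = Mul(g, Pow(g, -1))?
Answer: Rational(-30545500658, 36294532893) ≈ -0.84160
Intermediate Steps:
Function('I')(g) = 1
Function('E')(l) = Mul(4, Pow(Add(-3, Mul(2, l, Add(1, l))), -1)) (Function('E')(l) = Mul(4, Pow(Add(-3, Mul(Add(l, l), Add(l, 1))), -1)) = Mul(4, Pow(Add(-3, Mul(Mul(2, l), Add(1, l))), -1)) = Mul(4, Pow(Add(-3, Mul(2, l, Add(1, l))), -1)))
Mul(Add(-312352, Function('E')(Pow(Mul(3, -85), -1))), Pow(Add(-97327, 468469), -1)) = Mul(Add(-312352, Mul(4, Pow(Add(-3, Mul(2, Pow(Mul(3, -85), -1)), Mul(2, Pow(Pow(Mul(3, -85), -1), 2))), -1))), Pow(Add(-97327, 468469), -1)) = Mul(Add(-312352, Mul(4, Pow(Add(-3, Mul(2, Pow(-255, -1)), Mul(2, Pow(Pow(-255, -1), 2))), -1))), Pow(371142, -1)) = Mul(Add(-312352, Mul(4, Pow(Add(-3, Mul(2, Rational(-1, 255)), Mul(2, Pow(Rational(-1, 255), 2))), -1))), Rational(1, 371142)) = Mul(Add(-312352, Mul(4, Pow(Add(-3, Rational(-2, 255), Mul(2, Rational(1, 65025))), -1))), Rational(1, 371142)) = Mul(Add(-312352, Mul(4, Pow(Add(-3, Rational(-2, 255), Rational(2, 65025)), -1))), Rational(1, 371142)) = Mul(Add(-312352, Mul(4, Pow(Rational(-195583, 65025), -1))), Rational(1, 371142)) = Mul(Add(-312352, Mul(4, Rational(-65025, 195583))), Rational(1, 371142)) = Mul(Add(-312352, Rational(-260100, 195583)), Rational(1, 371142)) = Mul(Rational(-61091001316, 195583), Rational(1, 371142)) = Rational(-30545500658, 36294532893)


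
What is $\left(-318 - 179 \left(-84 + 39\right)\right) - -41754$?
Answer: $49491$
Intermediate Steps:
$\left(-318 - 179 \left(-84 + 39\right)\right) - -41754 = \left(-318 - -8055\right) + 41754 = \left(-318 + 8055\right) + 41754 = 7737 + 41754 = 49491$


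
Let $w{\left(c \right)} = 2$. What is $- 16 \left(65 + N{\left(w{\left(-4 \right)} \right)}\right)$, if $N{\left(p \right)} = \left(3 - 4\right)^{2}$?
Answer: $-1056$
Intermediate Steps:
$N{\left(p \right)} = 1$ ($N{\left(p \right)} = \left(-1\right)^{2} = 1$)
$- 16 \left(65 + N{\left(w{\left(-4 \right)} \right)}\right) = - 16 \left(65 + 1\right) = \left(-16\right) 66 = -1056$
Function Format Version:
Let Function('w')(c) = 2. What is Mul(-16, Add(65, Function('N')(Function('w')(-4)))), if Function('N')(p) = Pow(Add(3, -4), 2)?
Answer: -1056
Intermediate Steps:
Function('N')(p) = 1 (Function('N')(p) = Pow(-1, 2) = 1)
Mul(-16, Add(65, Function('N')(Function('w')(-4)))) = Mul(-16, Add(65, 1)) = Mul(-16, 66) = -1056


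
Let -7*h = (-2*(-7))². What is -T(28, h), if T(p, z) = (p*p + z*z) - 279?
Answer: -1289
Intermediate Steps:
h = -28 (h = -(-2*(-7))²/7 = -⅐*14² = -⅐*196 = -28)
T(p, z) = -279 + p² + z² (T(p, z) = (p² + z²) - 279 = -279 + p² + z²)
-T(28, h) = -(-279 + 28² + (-28)²) = -(-279 + 784 + 784) = -1*1289 = -1289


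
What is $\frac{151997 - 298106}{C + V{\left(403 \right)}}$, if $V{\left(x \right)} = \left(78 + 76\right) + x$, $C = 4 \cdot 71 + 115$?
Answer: $- \frac{146109}{956} \approx -152.83$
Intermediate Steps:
$C = 399$ ($C = 284 + 115 = 399$)
$V{\left(x \right)} = 154 + x$
$\frac{151997 - 298106}{C + V{\left(403 \right)}} = \frac{151997 - 298106}{399 + \left(154 + 403\right)} = - \frac{146109}{399 + 557} = - \frac{146109}{956}$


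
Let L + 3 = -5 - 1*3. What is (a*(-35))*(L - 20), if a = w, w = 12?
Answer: 13020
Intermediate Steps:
a = 12
L = -11 (L = -3 + (-5 - 1*3) = -3 + (-5 - 3) = -3 - 8 = -11)
(a*(-35))*(L - 20) = (12*(-35))*(-11 - 20) = -420*(-31) = 13020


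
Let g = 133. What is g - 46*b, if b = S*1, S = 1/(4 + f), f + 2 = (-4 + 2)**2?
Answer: 376/3 ≈ 125.33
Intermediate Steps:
f = 2 (f = -2 + (-4 + 2)**2 = -2 + (-2)**2 = -2 + 4 = 2)
S = 1/6 (S = 1/(4 + 2) = 1/6 ≈ 0.16667)
b = 1/6 (b = (1/6)*1 = 1/6 ≈ 0.16667)
g - 46*b = 133 - 46*1/6 = 133 - 23/3 = 376/3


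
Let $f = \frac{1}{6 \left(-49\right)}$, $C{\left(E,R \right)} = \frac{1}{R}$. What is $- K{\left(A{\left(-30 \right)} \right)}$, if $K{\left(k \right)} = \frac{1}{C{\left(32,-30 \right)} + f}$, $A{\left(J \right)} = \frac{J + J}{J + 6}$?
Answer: $\frac{245}{9} \approx 27.222$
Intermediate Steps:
$A{\left(J \right)} = \frac{2 J}{6 + J}$
$f = - \frac{1}{294}$ ($f = \frac{1}{-294} = - \frac{1}{294} \approx -0.0034014$)
$K{\left(k \right)} = - \frac{245}{9}$ ($K{\left(k \right)} = \frac{1}{\frac{1}{-30} - \frac{1}{294}} = \frac{1}{- \frac{1}{30} - \frac{1}{294}} = \frac{1}{- \frac{9}{245}} = - \frac{245}{9}$)
$- K{\left(A{\left(-30 \right)} \right)} = \left(-1\right) \left(- \frac{245}{9}\right) = \frac{245}{9}$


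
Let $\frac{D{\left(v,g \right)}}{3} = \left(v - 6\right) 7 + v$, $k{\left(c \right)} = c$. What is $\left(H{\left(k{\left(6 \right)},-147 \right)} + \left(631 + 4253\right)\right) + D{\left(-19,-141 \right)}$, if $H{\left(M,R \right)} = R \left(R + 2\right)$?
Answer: $25617$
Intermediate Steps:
$H{\left(M,R \right)} = R \left(2 + R\right)$
$D{\left(v,g \right)} = -126 + 24 v$ ($D{\left(v,g \right)} = 3 \left(\left(v - 6\right) 7 + v\right) = 3 \left(\left(-6 + v\right) 7 + v\right) = 3 \left(\left(-42 + 7 v\right) + v\right) = 3 \left(-42 + 8 v\right) = -126 + 24 v$)
$\left(H{\left(k{\left(6 \right)},-147 \right)} + \left(631 + 4253\right)\right) + D{\left(-19,-141 \right)} = \left(- 147 \left(2 - 147\right) + \left(631 + 4253\right)\right) + \left(-126 + 24 \left(-19\right)\right) = \left(\left(-147\right) \left(-145\right) + 4884\right) - 582 = \left(21315 + 4884\right) - 582 = 26199 - 582 = 25617$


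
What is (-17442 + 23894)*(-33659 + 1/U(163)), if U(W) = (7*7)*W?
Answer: -1734519755264/7987 ≈ -2.1717e+8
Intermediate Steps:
U(W) = 49*W
(-17442 + 23894)*(-33659 + 1/U(163)) = (-17442 + 23894)*(-33659 + 1/(49*163)) = 6452*(-33659 + 1/7987) = 6452*(-268834432/7987) = -1734519755264/7987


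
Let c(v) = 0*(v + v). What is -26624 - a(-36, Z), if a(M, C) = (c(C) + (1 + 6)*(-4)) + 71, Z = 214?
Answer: -26667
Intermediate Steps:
c(v) = 0 (c(v) = 0*(2*v) = 0)
a(M, C) = 43 (a(M, C) = (0 + (1 + 6)*(-4)) + 71 = (0 + 7*(-4)) + 71 = (0 - 28) + 71 = -28 + 71 = 43)
-26624 - a(-36, Z) = -26624 - 1*43 = -26624 - 43 = -26667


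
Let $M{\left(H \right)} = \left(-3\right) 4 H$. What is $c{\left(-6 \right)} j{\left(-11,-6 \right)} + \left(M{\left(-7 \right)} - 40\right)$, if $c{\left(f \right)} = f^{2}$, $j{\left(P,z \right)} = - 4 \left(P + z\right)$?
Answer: $2492$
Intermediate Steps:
$j{\left(P,z \right)} = - 4 P - 4 z$
$M{\left(H \right)} = - 12 H$
$c{\left(-6 \right)} j{\left(-11,-6 \right)} + \left(M{\left(-7 \right)} - 40\right) = \left(-6\right)^{2} \left(\left(-4\right) \left(-11\right) - -24\right) - -44 = 36 \left(44 + 24\right) + \left(84 - 40\right) = 36 \cdot 68 + 44 = 2448 + 44 = 2492$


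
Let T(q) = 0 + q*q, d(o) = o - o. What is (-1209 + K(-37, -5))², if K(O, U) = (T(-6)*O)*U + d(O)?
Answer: 29713401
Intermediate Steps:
d(o) = 0
T(q) = q² (T(q) = 0 + q² = q²)
K(O, U) = 36*O*U (K(O, U) = ((-6)²*O)*U + 0 = (36*O)*U + 0 = 36*O*U + 0 = 36*O*U)
(-1209 + K(-37, -5))² = (-1209 + 36*(-37)*(-5))² = (-1209 + 6660)² = 5451² = 29713401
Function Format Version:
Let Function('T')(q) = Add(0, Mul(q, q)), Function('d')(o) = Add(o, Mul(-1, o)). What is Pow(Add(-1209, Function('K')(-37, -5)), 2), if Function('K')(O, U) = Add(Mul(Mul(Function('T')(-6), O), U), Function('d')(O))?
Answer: 29713401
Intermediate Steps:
Function('d')(o) = 0
Function('T')(q) = Pow(q, 2) (Function('T')(q) = Add(0, Pow(q, 2)) = Pow(q, 2))
Function('K')(O, U) = Mul(36, O, U) (Function('K')(O, U) = Add(Mul(Mul(Pow(-6, 2), O), U), 0) = Add(Mul(Mul(36, O), U), 0) = Add(Mul(36, O, U), 0) = Mul(36, O, U))
Pow(Add(-1209, Function('K')(-37, -5)), 2) = Pow(Add(-1209, Mul(36, -37, -5)), 2) = Pow(Add(-1209, 6660), 2) = Pow(5451, 2) = 29713401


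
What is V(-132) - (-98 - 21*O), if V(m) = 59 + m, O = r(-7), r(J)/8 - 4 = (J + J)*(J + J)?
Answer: 33625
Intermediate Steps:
r(J) = 32 + 32*J² (r(J) = 32 + 8*((J + J)*(J + J)) = 32 + 8*((2*J)*(2*J)) = 32 + 8*(4*J²) = 32 + 32*J²)
O = 1600 (O = 32 + 32*(-7)² = 32 + 32*49 = 32 + 1568 = 1600)
V(-132) - (-98 - 21*O) = (59 - 132) - (-98 - 21*1600) = -73 - (-98 - 33600) = -73 - 1*(-33698) = -73 + 33698 = 33625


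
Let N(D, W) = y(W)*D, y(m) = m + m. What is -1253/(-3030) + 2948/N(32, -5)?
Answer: -213287/24240 ≈ -8.7990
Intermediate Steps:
y(m) = 2*m
N(D, W) = 2*D*W (N(D, W) = (2*W)*D = 2*D*W)
-1253/(-3030) + 2948/N(32, -5) = -1253/(-3030) + 2948/((2*32*(-5))) = -1253*(-1/3030) + 2948/(-320) = 1253/3030 + 2948*(-1/320) = 1253/3030 - 737/80 = -213287/24240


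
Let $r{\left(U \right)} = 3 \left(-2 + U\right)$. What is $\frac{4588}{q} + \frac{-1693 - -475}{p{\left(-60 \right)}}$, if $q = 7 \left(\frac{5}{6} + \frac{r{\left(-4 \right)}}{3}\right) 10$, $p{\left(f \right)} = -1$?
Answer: $\frac{42186}{35} \approx 1205.3$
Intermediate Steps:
$r{\left(U \right)} = -6 + 3 U$
$q = - \frac{1085}{3}$ ($q = 7 \left(\frac{5}{6} + \frac{-6 + 3 \left(-4\right)}{3}\right) 10 = 7 \left(5 \cdot \frac{1}{6} + \left(-6 - 12\right) \frac{1}{3}\right) 10 = 7 \left(\frac{5}{6} - 6\right) 10 = 7 \left(- \frac{31}{6}\right) 10 = \left(- \frac{217}{6}\right) 10 = - \frac{1085}{3} \approx -361.67$)
$\frac{4588}{q} + \frac{-1693 - -475}{p{\left(-60 \right)}} = \frac{4588}{- \frac{1085}{3}} + \frac{-1693 - -475}{-1} = 4588 \left(- \frac{3}{1085}\right) + \left(-1693 + 475\right) \left(-1\right) = - \frac{444}{35} - -1218 = - \frac{444}{35} + 1218 = \frac{42186}{35}$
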